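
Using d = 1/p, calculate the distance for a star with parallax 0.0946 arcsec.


d = 1/p = 1/0.0946 = 10.5708

10.5708 pc


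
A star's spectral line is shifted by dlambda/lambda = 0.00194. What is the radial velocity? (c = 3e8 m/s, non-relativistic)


v = (dlambda/lambda) * c = 0.00194 * 3e8 = 582000.0

582000.0 m/s


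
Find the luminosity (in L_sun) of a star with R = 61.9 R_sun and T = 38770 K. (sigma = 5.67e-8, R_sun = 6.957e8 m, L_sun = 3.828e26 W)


R = 61.9 * 6.957e8 m = 4.306383e+10 m. L = 4*pi*R^2*sigma*T^4 = 4*pi*(4.306383e+10)^2 * 5.67e-8 * 38770^4 = 2.985392461e+33 W. L/L_sun = 2.985392461e+33 / 3.828e26 = 7.799e+06

7.799e+06 L_sun


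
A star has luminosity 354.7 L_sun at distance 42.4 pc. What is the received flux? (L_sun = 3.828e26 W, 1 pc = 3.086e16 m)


F = L / (4*pi*d^2) = 1.358e+29 / (4*pi*(1.308e+18)^2) = 6.311e-09

6.311e-09 W/m^2


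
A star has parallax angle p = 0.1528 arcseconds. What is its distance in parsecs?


d = 1/p = 1/0.1528 = 6.5445

6.5445 pc


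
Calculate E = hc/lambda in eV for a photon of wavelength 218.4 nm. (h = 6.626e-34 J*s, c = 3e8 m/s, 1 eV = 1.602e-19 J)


E = hc/lambda = 6.626e-34 * 3e8 / 2.184e-07 = 9.102e-19 J = 5.6814 eV

5.6814 eV


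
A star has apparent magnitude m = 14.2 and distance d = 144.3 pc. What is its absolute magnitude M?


M = m - 5*log10(d) + 5 = 14.2 - 5*log10(144.3) + 5 = 8.4037

8.4037


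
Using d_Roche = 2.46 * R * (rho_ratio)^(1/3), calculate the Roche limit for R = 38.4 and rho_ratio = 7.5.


d_Roche = 2.46 * 38.4 * 7.5^(1/3) = 184.907

184.907


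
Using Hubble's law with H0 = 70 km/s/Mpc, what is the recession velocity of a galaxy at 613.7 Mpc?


v = H0 * d = 70 * 613.7 = 42959.0

42959.0 km/s


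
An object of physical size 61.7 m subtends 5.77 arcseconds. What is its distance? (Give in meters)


D = size / theta_rad, theta_rad = 5.77 * pi/(180*3600) = 2.797e-05, D = 2.206e+06

2.206e+06 m


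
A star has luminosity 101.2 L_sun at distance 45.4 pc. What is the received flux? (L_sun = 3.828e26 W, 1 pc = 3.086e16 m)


F = L / (4*pi*d^2) = 3.874e+28 / (4*pi*(1.401e+18)^2) = 1.571e-09

1.571e-09 W/m^2


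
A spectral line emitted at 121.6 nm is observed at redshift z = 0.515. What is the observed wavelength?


lam_obs = lam_emit * (1 + z) = 121.6 * (1 + 0.515) = 184.224

184.224 nm


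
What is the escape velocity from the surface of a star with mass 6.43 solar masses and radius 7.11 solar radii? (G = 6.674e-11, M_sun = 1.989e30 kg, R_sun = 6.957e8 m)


M = 6.43 * 1.989e30 kg = 1.278927e+31 kg; R = 7.11 * 6.957e8 m = 4.946427e+09 m. v_esc = sqrt(2GM/R) = sqrt(2 * 6.674e-11 * 1.278927e+31 / 4.946427e+09) = 587469.2984

587469.2984 m/s


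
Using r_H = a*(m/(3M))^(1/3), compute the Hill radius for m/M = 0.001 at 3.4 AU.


r_H = a * (m/3M)^(1/3) = 3.4 * (0.001/3)^(1/3) = 0.2357

0.2357 AU


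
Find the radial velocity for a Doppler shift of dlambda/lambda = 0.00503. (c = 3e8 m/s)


v = (dlambda/lambda) * c = 0.00503 * 3e8 = 1.509e+06

1.509e+06 m/s


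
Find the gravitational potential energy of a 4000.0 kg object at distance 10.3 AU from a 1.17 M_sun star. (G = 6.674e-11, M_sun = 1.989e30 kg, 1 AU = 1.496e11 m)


M = 1.17 * 1.989e30 kg = 2.32713e+30 kg; r = 10.3 AU * 1.496e11 m/AU = 1.54088e+12 m. U = -GM*m/r = -(6.674e-11 * 2.32713e+30 * 4000.0) / 1.54088e+12 = -4.032e+11

-4.032e+11 J


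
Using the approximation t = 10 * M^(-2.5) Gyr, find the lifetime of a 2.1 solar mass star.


t = 10 * M^(-2.5) = 10 * 2.1^(-2.5) = 1.5648

1.5648 Gyr


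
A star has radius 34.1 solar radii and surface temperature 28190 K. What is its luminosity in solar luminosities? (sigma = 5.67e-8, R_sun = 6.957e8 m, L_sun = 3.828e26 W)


R = 34.1 * 6.957e8 m = 2.372337e+10 m. L = 4*pi*R^2*sigma*T^4 = 4*pi*(2.372337e+10)^2 * 5.67e-8 * 28190^4 = 2.532363184e+32 W. L/L_sun = 2.532363184e+32 / 3.828e26 = 661536.882

661536.882 L_sun


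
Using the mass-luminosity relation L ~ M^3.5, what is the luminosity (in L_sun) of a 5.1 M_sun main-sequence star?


L/L_sun = (M/M_sun)^3.5 = 5.1^3.5 = 299.5681

299.5681 L_sun


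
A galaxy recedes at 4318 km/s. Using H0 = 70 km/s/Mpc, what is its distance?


d = v / H0 = 4318 / 70 = 61.6857

61.6857 Mpc


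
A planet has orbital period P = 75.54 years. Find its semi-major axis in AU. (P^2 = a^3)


a = P^(2/3) = 75.54^(2/3) = 17.8697

17.8697 AU


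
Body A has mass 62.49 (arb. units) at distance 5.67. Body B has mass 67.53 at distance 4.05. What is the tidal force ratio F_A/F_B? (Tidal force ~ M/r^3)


Ratio = (M1/r1^3) / (M2/r2^3) = (62.49/5.67^3) / (67.53/4.05^3) = 0.3372

0.3372


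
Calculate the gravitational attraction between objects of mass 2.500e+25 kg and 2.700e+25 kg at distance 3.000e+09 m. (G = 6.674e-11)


F = G*m1*m2/r^2 = 6.674e-11 * 2.500e+25 * 2.700e+25 / (3.000e+09)^2 = 6.674e-11 * 6.750e+50 / 9.000e+18 = 5.006e+21

5.006e+21 N


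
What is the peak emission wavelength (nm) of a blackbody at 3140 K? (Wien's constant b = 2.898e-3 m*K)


lam_max = b / T = 2.898e-3 / 3140 = 9.229e-07 m = 922.9299 nm

922.9299 nm


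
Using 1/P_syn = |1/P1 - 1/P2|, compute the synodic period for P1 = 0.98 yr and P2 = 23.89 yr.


1/P_syn = |1/P1 - 1/P2| = |1/0.98 - 1/23.89| => P_syn = 1.0219

1.0219 years


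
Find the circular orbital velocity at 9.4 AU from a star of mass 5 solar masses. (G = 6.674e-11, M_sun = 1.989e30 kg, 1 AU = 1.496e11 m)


v = sqrt(GM/r) = sqrt(6.674e-11 * 9.945e+30 / 1.406e+12) = 21725.2995

21725.2995 m/s


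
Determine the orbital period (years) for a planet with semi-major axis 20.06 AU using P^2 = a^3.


P = a^(3/2) = 20.06^1.5 = 89.8455

89.8455 years


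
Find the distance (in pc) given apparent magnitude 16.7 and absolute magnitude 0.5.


d = 10^((m - M + 5)/5) = 10^((16.7 - 0.5 + 5)/5) = 17378.0083

17378.0083 pc


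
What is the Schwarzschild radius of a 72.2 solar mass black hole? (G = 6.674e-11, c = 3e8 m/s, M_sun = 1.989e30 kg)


M = 72.2 * 1.989e30 kg = 1.436058e+32 kg. rs = 2GM/c^2 = 2 * 6.674e-11 * 1.436058e+32 / (3e8)^2 = 212983.3576

212983.3576 m


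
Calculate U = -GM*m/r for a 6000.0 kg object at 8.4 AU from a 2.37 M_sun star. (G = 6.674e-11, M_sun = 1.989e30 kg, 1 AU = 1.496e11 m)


M = 2.37 * 1.989e30 kg = 4.71393e+30 kg; r = 8.4 AU * 1.496e11 m/AU = 1.25664e+12 m. U = -GM*m/r = -(6.674e-11 * 4.71393e+30 * 6000.0) / 1.25664e+12 = -1.502e+12

-1.502e+12 J


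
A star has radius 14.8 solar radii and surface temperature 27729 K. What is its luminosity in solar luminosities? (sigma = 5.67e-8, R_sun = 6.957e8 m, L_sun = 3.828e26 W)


R = 14.8 * 6.957e8 m = 1.029636e+10 m. L = 4*pi*R^2*sigma*T^4 = 4*pi*(1.029636e+10)^2 * 5.67e-8 * 27729^4 = 4.465778633e+31 W. L/L_sun = 4.465778633e+31 / 3.828e26 = 116660.8838

116660.8838 L_sun


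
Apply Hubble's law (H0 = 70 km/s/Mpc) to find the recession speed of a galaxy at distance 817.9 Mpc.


v = H0 * d = 70 * 817.9 = 57253.0

57253.0 km/s


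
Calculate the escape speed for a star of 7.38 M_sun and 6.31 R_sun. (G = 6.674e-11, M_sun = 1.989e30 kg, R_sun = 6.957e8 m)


M = 7.38 * 1.989e30 kg = 1.467882e+31 kg; R = 6.31 * 6.957e8 m = 4.389867e+09 m. v_esc = sqrt(2GM/R) = sqrt(2 * 6.674e-11 * 1.467882e+31 / 4.389867e+09) = 668079.2608

668079.2608 m/s


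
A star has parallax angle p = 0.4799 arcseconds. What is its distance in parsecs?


d = 1/p = 1/0.4799 = 2.0838

2.0838 pc


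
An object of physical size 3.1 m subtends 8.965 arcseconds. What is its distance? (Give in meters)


D = size / theta_rad, theta_rad = 8.965 * pi/(180*3600) = 4.346e-05, D = 71324.1382

71324.1382 m


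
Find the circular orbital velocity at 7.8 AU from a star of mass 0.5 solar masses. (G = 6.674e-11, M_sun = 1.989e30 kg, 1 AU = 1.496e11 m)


v = sqrt(GM/r) = sqrt(6.674e-11 * 9.945e+29 / 1.167e+12) = 7541.9283

7541.9283 m/s


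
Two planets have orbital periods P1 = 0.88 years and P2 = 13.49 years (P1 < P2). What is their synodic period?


1/P_syn = |1/P1 - 1/P2| = |1/0.88 - 1/13.49| => P_syn = 0.9414

0.9414 years


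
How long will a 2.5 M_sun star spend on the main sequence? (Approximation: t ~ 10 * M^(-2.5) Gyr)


t = 10 * M^(-2.5) = 10 * 2.5^(-2.5) = 1.0119

1.0119 Gyr


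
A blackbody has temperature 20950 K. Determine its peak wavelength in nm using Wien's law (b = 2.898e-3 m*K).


lam_max = b / T = 2.898e-3 / 20950 = 1.383e-07 m = 138.3294 nm

138.3294 nm


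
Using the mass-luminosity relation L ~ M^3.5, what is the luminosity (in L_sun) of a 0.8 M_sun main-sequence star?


L/L_sun = (M/M_sun)^3.5 = 0.8^3.5 = 0.4579

0.4579 L_sun


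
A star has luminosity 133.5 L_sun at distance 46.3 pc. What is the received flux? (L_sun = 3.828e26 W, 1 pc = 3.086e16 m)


F = L / (4*pi*d^2) = 5.110e+28 / (4*pi*(1.429e+18)^2) = 1.992e-09

1.992e-09 W/m^2


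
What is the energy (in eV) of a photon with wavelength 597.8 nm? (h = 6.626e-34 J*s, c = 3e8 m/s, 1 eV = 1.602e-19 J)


E = hc/lambda = 6.626e-34 * 3e8 / 5.978e-07 = 3.325e-19 J = 2.0757 eV

2.0757 eV


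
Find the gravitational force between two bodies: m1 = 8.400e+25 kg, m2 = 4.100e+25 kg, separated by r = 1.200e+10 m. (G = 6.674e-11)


F = G*m1*m2/r^2 = 6.674e-11 * 8.400e+25 * 4.100e+25 / (1.200e+10)^2 = 6.674e-11 * 3.444e+51 / 1.440e+20 = 1.596e+21

1.596e+21 N


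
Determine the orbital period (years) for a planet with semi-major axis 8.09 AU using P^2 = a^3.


P = a^(3/2) = 8.09^1.5 = 23.0103

23.0103 years


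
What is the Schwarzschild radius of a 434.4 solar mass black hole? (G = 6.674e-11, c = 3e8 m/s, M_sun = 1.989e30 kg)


M = 434.4 * 1.989e30 kg = 8.640216e+32 kg. rs = 2GM/c^2 = 2 * 6.674e-11 * 8.640216e+32 / (3e8)^2 = 1.281e+06

1.281e+06 m


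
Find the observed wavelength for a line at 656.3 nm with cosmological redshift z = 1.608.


lam_obs = lam_emit * (1 + z) = 656.3 * (1 + 1.608) = 1711.6304

1711.6304 nm


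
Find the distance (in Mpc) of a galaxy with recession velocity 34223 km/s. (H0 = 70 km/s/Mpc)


d = v / H0 = 34223 / 70 = 488.9

488.9 Mpc


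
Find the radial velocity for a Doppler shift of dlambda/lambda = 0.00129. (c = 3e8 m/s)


v = (dlambda/lambda) * c = 0.00129 * 3e8 = 387000.0

387000.0 m/s


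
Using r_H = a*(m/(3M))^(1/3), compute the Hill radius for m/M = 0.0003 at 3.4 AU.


r_H = a * (m/3M)^(1/3) = 3.4 * (0.0003/3)^(1/3) = 0.1578

0.1578 AU


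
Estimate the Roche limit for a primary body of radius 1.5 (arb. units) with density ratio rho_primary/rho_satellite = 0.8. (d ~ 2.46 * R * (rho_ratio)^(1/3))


d_Roche = 2.46 * 1.5 * 0.8^(1/3) = 3.4255

3.4255


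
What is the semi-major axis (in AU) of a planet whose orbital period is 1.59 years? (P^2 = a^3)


a = P^(2/3) = 1.59^(2/3) = 1.3623

1.3623 AU


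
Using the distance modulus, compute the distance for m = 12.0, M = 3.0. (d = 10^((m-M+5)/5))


d = 10^((m - M + 5)/5) = 10^((12.0 - 3.0 + 5)/5) = 630.9573

630.9573 pc


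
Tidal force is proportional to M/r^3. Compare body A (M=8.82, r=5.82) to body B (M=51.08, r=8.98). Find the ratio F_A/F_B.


Ratio = (M1/r1^3) / (M2/r2^3) = (8.82/5.82^3) / (51.08/8.98^3) = 0.6343

0.6343


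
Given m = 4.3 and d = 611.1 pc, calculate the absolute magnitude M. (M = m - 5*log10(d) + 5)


M = m - 5*log10(d) + 5 = 4.3 - 5*log10(611.1) + 5 = -4.6306

-4.6306


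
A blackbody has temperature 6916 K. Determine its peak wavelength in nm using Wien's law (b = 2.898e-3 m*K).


lam_max = b / T = 2.898e-3 / 6916 = 4.190e-07 m = 419.0283 nm

419.0283 nm


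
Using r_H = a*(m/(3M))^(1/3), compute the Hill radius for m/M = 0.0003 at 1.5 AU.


r_H = a * (m/3M)^(1/3) = 1.5 * (0.0003/3)^(1/3) = 0.0696

0.0696 AU


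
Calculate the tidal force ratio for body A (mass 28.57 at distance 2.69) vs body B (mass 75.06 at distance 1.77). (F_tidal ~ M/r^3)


Ratio = (M1/r1^3) / (M2/r2^3) = (28.57/2.69^3) / (75.06/1.77^3) = 0.1084

0.1084


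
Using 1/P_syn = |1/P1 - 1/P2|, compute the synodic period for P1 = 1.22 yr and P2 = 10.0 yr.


1/P_syn = |1/P1 - 1/P2| = |1/1.22 - 1/10.0| => P_syn = 1.3895

1.3895 years


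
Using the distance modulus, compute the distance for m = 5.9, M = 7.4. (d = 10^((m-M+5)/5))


d = 10^((m - M + 5)/5) = 10^((5.9 - 7.4 + 5)/5) = 5.0119

5.0119 pc


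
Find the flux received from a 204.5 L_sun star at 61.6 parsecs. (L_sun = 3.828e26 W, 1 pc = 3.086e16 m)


F = L / (4*pi*d^2) = 7.828e+28 / (4*pi*(1.901e+18)^2) = 1.724e-09

1.724e-09 W/m^2


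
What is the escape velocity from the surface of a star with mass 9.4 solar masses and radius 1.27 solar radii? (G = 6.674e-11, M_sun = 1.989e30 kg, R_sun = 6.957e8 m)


M = 9.4 * 1.989e30 kg = 1.86966e+31 kg; R = 1.27 * 6.957e8 m = 8.83539e+08 m. v_esc = sqrt(2GM/R) = sqrt(2 * 6.674e-11 * 1.86966e+31 / 8.83539e+08) = 1.681e+06

1.681e+06 m/s


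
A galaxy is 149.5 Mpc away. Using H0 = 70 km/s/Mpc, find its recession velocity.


v = H0 * d = 70 * 149.5 = 10465.0

10465.0 km/s


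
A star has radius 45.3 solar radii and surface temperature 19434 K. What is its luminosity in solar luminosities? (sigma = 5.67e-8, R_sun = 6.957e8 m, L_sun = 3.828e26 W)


R = 45.3 * 6.957e8 m = 3.151521e+10 m. L = 4*pi*R^2*sigma*T^4 = 4*pi*(3.151521e+10)^2 * 5.67e-8 * 19434^4 = 1.009443759e+32 W. L/L_sun = 1.009443759e+32 / 3.828e26 = 263700.0415

263700.0415 L_sun


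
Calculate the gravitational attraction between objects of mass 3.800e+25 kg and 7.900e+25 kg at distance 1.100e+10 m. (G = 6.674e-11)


F = G*m1*m2/r^2 = 6.674e-11 * 3.800e+25 * 7.900e+25 / (1.100e+10)^2 = 6.674e-11 * 3.002e+51 / 1.210e+20 = 1.656e+21

1.656e+21 N


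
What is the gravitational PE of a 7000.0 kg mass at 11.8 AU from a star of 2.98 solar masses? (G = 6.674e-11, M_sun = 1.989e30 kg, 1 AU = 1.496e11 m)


M = 2.98 * 1.989e30 kg = 5.92722e+30 kg; r = 11.8 AU * 1.496e11 m/AU = 1.76528e+12 m. U = -GM*m/r = -(6.674e-11 * 5.92722e+30 * 7000.0) / 1.76528e+12 = -1.569e+12

-1.569e+12 J


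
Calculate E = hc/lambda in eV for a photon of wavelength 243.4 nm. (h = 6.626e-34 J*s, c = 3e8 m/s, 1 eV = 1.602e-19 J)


E = hc/lambda = 6.626e-34 * 3e8 / 2.434e-07 = 8.167e-19 J = 5.0979 eV

5.0979 eV


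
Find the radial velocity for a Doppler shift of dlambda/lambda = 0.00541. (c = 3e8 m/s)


v = (dlambda/lambda) * c = 0.00541 * 3e8 = 1.623e+06

1.623e+06 m/s


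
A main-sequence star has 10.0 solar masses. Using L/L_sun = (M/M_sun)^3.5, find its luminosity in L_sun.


L/L_sun = (M/M_sun)^3.5 = 10.0^3.5 = 3162.2777

3162.2777 L_sun


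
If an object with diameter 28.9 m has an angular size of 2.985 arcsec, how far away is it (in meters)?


D = size / theta_rad, theta_rad = 2.985 * pi/(180*3600) = 1.447e-05, D = 1.997e+06

1.997e+06 m


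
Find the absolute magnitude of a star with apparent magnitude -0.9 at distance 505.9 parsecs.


M = m - 5*log10(d) + 5 = -0.9 - 5*log10(505.9) + 5 = -9.4203

-9.4203


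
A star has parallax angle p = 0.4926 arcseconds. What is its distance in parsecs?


d = 1/p = 1/0.4926 = 2.03

2.03 pc


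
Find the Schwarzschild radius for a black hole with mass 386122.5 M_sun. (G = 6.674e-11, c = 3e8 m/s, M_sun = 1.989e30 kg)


M = 386122.5 * 1.989e30 kg = 7.679976525e+35 kg. rs = 2GM/c^2 = 2 * 6.674e-11 * 7.679976525e+35 / (3e8)^2 = 1.139e+09

1.139e+09 m


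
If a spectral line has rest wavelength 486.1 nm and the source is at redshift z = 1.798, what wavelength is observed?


lam_obs = lam_emit * (1 + z) = 486.1 * (1 + 1.798) = 1360.1078

1360.1078 nm


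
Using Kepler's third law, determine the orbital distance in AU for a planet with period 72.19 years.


a = P^(2/3) = 72.19^(2/3) = 17.3374

17.3374 AU


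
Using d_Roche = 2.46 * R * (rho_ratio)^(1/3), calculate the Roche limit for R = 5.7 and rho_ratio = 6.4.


d_Roche = 2.46 * 5.7 * 6.4^(1/3) = 26.0337

26.0337


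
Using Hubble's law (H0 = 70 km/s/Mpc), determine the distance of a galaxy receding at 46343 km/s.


d = v / H0 = 46343 / 70 = 662.0429

662.0429 Mpc


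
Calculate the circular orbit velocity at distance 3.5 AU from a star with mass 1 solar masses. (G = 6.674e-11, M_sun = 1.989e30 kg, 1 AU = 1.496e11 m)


v = sqrt(GM/r) = sqrt(6.674e-11 * 1.989e+30 / 5.236e+11) = 15922.4786

15922.4786 m/s


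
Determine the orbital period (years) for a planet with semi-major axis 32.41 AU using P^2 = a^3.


P = a^(3/2) = 32.41^1.5 = 184.5094

184.5094 years


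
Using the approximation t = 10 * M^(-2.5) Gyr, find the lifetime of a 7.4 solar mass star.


t = 10 * M^(-2.5) = 10 * 7.4^(-2.5) = 0.0671

0.0671 Gyr


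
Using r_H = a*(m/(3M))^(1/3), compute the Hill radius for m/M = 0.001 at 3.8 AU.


r_H = a * (m/3M)^(1/3) = 3.8 * (0.001/3)^(1/3) = 0.2635

0.2635 AU


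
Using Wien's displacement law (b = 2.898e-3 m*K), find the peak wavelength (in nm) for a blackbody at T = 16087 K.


lam_max = b / T = 2.898e-3 / 16087 = 1.801e-07 m = 180.1455 nm

180.1455 nm


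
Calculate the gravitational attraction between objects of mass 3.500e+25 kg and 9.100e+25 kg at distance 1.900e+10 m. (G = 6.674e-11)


F = G*m1*m2/r^2 = 6.674e-11 * 3.500e+25 * 9.100e+25 / (1.900e+10)^2 = 6.674e-11 * 3.185e+51 / 3.610e+20 = 5.888e+20

5.888e+20 N


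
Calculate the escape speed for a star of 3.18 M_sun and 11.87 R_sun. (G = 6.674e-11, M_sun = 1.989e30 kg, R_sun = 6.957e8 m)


M = 3.18 * 1.989e30 kg = 6.32502e+30 kg; R = 11.87 * 6.957e8 m = 8.257959e+09 m. v_esc = sqrt(2GM/R) = sqrt(2 * 6.674e-11 * 6.32502e+30 / 8.257959e+09) = 319744.2103

319744.2103 m/s


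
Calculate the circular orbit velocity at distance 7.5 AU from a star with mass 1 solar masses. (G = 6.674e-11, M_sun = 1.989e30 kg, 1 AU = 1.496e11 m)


v = sqrt(GM/r) = sqrt(6.674e-11 * 1.989e+30 / 1.122e+12) = 10877.1236

10877.1236 m/s


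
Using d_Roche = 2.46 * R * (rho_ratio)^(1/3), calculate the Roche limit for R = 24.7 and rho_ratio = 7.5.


d_Roche = 2.46 * 24.7 * 7.5^(1/3) = 118.9376

118.9376


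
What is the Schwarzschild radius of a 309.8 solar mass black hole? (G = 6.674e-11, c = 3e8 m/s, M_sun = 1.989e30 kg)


M = 309.8 * 1.989e30 kg = 6.161922e+32 kg. rs = 2GM/c^2 = 2 * 6.674e-11 * 6.161922e+32 / (3e8)^2 = 913881.4984

913881.4984 m


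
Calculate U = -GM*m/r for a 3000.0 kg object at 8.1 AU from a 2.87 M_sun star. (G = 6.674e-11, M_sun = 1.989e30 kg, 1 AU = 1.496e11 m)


M = 2.87 * 1.989e30 kg = 5.70843e+30 kg; r = 8.1 AU * 1.496e11 m/AU = 1.21176e+12 m. U = -GM*m/r = -(6.674e-11 * 5.70843e+30 * 3000.0) / 1.21176e+12 = -9.432e+11

-9.432e+11 J


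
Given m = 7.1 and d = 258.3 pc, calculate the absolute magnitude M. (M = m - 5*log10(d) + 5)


M = m - 5*log10(d) + 5 = 7.1 - 5*log10(258.3) + 5 = 0.0394

0.0394


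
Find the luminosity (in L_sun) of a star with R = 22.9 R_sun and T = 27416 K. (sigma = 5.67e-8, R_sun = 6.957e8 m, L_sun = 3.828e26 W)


R = 22.9 * 6.957e8 m = 1.593153e+10 m. L = 4*pi*R^2*sigma*T^4 = 4*pi*(1.593153e+10)^2 * 5.67e-8 * 27416^4 = 1.021702039e+32 W. L/L_sun = 1.021702039e+32 / 3.828e26 = 266902.309

266902.309 L_sun


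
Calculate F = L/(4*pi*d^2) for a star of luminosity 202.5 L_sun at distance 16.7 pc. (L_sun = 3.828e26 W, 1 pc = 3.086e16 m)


F = L / (4*pi*d^2) = 7.752e+28 / (4*pi*(5.154e+17)^2) = 2.323e-08

2.323e-08 W/m^2


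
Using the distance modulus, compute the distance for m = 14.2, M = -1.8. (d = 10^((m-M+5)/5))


d = 10^((m - M + 5)/5) = 10^((14.2 - -1.8 + 5)/5) = 15848.9319

15848.9319 pc


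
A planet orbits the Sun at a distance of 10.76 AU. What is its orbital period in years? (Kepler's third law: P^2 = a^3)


P = a^(3/2) = 10.76^1.5 = 35.2954

35.2954 years


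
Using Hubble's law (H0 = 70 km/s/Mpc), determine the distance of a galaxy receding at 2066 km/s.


d = v / H0 = 2066 / 70 = 29.5143

29.5143 Mpc


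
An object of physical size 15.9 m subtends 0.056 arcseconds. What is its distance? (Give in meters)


D = size / theta_rad, theta_rad = 0.056 * pi/(180*3600) = 2.715e-07, D = 5.856e+07

5.856e+07 m


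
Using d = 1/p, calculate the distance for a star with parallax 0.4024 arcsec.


d = 1/p = 1/0.4024 = 2.4851

2.4851 pc


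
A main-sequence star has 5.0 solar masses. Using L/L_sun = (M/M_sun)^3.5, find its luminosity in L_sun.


L/L_sun = (M/M_sun)^3.5 = 5.0^3.5 = 279.5085

279.5085 L_sun


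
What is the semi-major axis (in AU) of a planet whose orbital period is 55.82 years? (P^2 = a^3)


a = P^(2/3) = 55.82^(2/3) = 14.6058

14.6058 AU


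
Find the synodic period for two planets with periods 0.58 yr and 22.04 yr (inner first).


1/P_syn = |1/P1 - 1/P2| = |1/0.58 - 1/22.04| => P_syn = 0.5957

0.5957 years


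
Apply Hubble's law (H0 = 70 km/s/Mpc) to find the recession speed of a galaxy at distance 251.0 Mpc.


v = H0 * d = 70 * 251.0 = 17570.0

17570.0 km/s


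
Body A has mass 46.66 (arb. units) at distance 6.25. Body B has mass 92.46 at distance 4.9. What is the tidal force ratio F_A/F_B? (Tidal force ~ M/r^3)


Ratio = (M1/r1^3) / (M2/r2^3) = (46.66/6.25^3) / (92.46/4.9^3) = 0.2432

0.2432


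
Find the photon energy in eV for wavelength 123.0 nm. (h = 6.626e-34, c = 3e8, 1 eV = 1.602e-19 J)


E = hc/lambda = 6.626e-34 * 3e8 / 1.230e-07 = 1.616e-18 J = 10.088 eV

10.088 eV


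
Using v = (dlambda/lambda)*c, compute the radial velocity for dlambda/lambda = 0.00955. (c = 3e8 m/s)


v = (dlambda/lambda) * c = 0.00955 * 3e8 = 2.865e+06

2.865e+06 m/s


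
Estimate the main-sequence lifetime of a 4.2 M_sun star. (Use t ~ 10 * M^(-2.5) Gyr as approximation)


t = 10 * M^(-2.5) = 10 * 4.2^(-2.5) = 0.2766

0.2766 Gyr


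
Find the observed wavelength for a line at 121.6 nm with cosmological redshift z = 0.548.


lam_obs = lam_emit * (1 + z) = 121.6 * (1 + 0.548) = 188.2368

188.2368 nm


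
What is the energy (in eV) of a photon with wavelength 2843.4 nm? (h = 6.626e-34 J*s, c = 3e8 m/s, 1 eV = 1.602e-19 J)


E = hc/lambda = 6.626e-34 * 3e8 / 2.843e-06 = 6.991e-20 J = 0.4364 eV

0.4364 eV


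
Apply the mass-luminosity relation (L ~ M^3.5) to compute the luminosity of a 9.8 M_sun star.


L/L_sun = (M/M_sun)^3.5 = 9.8^3.5 = 2946.397

2946.397 L_sun


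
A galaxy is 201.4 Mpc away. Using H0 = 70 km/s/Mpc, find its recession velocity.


v = H0 * d = 70 * 201.4 = 14098.0

14098.0 km/s


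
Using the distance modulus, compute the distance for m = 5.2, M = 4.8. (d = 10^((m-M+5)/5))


d = 10^((m - M + 5)/5) = 10^((5.2 - 4.8 + 5)/5) = 12.0226

12.0226 pc


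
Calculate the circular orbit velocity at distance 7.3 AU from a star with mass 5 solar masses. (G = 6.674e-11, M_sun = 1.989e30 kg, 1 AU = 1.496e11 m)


v = sqrt(GM/r) = sqrt(6.674e-11 * 9.945e+30 / 1.092e+12) = 24652.9144

24652.9144 m/s


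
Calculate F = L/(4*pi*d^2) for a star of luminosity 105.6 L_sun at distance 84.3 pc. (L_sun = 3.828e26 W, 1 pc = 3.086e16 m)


F = L / (4*pi*d^2) = 4.042e+28 / (4*pi*(2.601e+18)^2) = 4.753e-10

4.753e-10 W/m^2


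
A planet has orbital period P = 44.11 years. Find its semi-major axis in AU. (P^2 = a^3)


a = P^(2/3) = 44.11^(2/3) = 12.4841

12.4841 AU


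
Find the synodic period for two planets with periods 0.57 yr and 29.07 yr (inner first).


1/P_syn = |1/P1 - 1/P2| = |1/0.57 - 1/29.07| => P_syn = 0.5814

0.5814 years


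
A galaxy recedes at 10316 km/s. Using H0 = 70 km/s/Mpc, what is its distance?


d = v / H0 = 10316 / 70 = 147.3714

147.3714 Mpc


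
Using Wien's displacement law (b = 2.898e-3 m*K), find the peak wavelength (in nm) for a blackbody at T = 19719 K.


lam_max = b / T = 2.898e-3 / 19719 = 1.470e-07 m = 146.9649 nm

146.9649 nm


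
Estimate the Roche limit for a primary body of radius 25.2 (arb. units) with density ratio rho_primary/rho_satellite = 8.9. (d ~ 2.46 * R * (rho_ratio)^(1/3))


d_Roche = 2.46 * 25.2 * 8.9^(1/3) = 128.4692

128.4692


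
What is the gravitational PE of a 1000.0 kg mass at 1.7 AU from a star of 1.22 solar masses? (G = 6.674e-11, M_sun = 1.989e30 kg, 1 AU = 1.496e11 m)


M = 1.22 * 1.989e30 kg = 2.42658e+30 kg; r = 1.7 AU * 1.496e11 m/AU = 2.5432e+11 m. U = -GM*m/r = -(6.674e-11 * 2.42658e+30 * 1000.0) / 2.5432e+11 = -6.368e+11

-6.368e+11 J


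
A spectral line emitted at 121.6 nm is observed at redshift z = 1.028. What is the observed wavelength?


lam_obs = lam_emit * (1 + z) = 121.6 * (1 + 1.028) = 246.6048

246.6048 nm


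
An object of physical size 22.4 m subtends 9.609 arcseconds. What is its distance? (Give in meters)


D = size / theta_rad, theta_rad = 9.609 * pi/(180*3600) = 4.659e-05, D = 480833.7663

480833.7663 m


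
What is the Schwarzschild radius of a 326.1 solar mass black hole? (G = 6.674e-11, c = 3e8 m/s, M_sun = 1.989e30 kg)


M = 326.1 * 1.989e30 kg = 6.486129e+32 kg. rs = 2GM/c^2 = 2 * 6.674e-11 * 6.486129e+32 / (3e8)^2 = 961964.9988

961964.9988 m


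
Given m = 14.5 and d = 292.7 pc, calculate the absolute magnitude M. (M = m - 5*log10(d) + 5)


M = m - 5*log10(d) + 5 = 14.5 - 5*log10(292.7) + 5 = 7.1679

7.1679


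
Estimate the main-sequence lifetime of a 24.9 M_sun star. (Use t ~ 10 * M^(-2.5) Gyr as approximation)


t = 10 * M^(-2.5) = 10 * 24.9^(-2.5) = 0.0032

0.0032 Gyr


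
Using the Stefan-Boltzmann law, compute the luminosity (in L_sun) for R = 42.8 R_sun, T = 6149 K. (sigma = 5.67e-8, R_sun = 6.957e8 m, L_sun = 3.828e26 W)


R = 42.8 * 6.957e8 m = 2.977596e+10 m. L = 4*pi*R^2*sigma*T^4 = 4*pi*(2.977596e+10)^2 * 5.67e-8 * 6149^4 = 9.031137195e+29 W. L/L_sun = 9.031137195e+29 / 3.828e26 = 2359.2312

2359.2312 L_sun


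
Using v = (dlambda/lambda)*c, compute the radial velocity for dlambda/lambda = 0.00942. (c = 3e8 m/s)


v = (dlambda/lambda) * c = 0.00942 * 3e8 = 2.826e+06

2.826e+06 m/s


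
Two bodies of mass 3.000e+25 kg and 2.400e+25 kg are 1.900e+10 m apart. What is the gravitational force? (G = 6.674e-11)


F = G*m1*m2/r^2 = 6.674e-11 * 3.000e+25 * 2.400e+25 / (1.900e+10)^2 = 6.674e-11 * 7.200e+50 / 3.610e+20 = 1.331e+20

1.331e+20 N


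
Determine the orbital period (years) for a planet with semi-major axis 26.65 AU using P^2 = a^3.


P = a^(3/2) = 26.65^1.5 = 137.577

137.577 years


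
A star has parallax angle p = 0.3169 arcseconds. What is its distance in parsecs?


d = 1/p = 1/0.3169 = 3.1556

3.1556 pc


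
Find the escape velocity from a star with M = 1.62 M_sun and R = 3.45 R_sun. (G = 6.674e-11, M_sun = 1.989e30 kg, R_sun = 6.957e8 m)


M = 1.62 * 1.989e30 kg = 3.22218e+30 kg; R = 3.45 * 6.957e8 m = 2.400165e+09 m. v_esc = sqrt(2GM/R) = sqrt(2 * 6.674e-11 * 3.22218e+30 / 2.400165e+09) = 423313.8214

423313.8214 m/s


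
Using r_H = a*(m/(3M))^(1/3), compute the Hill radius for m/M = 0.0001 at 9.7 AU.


r_H = a * (m/3M)^(1/3) = 9.7 * (0.0001/3)^(1/3) = 0.3122

0.3122 AU


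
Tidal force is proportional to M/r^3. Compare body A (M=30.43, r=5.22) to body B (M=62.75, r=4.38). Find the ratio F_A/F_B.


Ratio = (M1/r1^3) / (M2/r2^3) = (30.43/5.22^3) / (62.75/4.38^3) = 0.2865

0.2865


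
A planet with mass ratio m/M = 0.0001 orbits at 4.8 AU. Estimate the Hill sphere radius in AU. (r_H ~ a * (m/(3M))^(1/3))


r_H = a * (m/3M)^(1/3) = 4.8 * (0.0001/3)^(1/3) = 0.1545

0.1545 AU


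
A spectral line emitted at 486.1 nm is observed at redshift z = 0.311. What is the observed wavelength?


lam_obs = lam_emit * (1 + z) = 486.1 * (1 + 0.311) = 637.2771

637.2771 nm


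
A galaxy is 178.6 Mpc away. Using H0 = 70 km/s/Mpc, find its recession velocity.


v = H0 * d = 70 * 178.6 = 12502.0

12502.0 km/s


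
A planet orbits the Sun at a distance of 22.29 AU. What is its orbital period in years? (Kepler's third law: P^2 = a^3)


P = a^(3/2) = 22.29^1.5 = 105.2362

105.2362 years


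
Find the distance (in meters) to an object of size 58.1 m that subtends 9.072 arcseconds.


D = size / theta_rad, theta_rad = 9.072 * pi/(180*3600) = 4.398e-05, D = 1.321e+06

1.321e+06 m


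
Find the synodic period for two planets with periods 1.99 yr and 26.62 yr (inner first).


1/P_syn = |1/P1 - 1/P2| = |1/1.99 - 1/26.62| => P_syn = 2.1508

2.1508 years


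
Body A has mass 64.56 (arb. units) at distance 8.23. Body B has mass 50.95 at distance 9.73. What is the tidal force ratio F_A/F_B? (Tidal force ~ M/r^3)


Ratio = (M1/r1^3) / (M2/r2^3) = (64.56/8.23^3) / (50.95/9.73^3) = 2.0939

2.0939


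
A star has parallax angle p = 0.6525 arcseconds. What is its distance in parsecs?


d = 1/p = 1/0.6525 = 1.5326

1.5326 pc


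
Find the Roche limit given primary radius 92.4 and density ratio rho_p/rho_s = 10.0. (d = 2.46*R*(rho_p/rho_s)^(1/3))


d_Roche = 2.46 * 92.4 * 10.0^(1/3) = 489.7116

489.7116


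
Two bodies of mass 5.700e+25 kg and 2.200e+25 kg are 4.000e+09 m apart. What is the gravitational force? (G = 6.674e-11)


F = G*m1*m2/r^2 = 6.674e-11 * 5.700e+25 * 2.200e+25 / (4.000e+09)^2 = 6.674e-11 * 1.254e+51 / 1.600e+19 = 5.231e+21

5.231e+21 N


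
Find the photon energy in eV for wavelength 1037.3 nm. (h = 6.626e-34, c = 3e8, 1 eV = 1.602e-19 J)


E = hc/lambda = 6.626e-34 * 3e8 / 1.037e-06 = 1.916e-19 J = 1.1962 eV

1.1962 eV


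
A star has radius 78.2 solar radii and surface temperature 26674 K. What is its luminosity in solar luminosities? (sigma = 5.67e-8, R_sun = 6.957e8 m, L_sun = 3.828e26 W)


R = 78.2 * 6.957e8 m = 5.440374e+10 m. L = 4*pi*R^2*sigma*T^4 = 4*pi*(5.440374e+10)^2 * 5.67e-8 * 26674^4 = 1.067586376e+33 W. L/L_sun = 1.067586376e+33 / 3.828e26 = 2.789e+06

2.789e+06 L_sun


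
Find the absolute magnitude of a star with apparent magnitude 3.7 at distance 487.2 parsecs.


M = m - 5*log10(d) + 5 = 3.7 - 5*log10(487.2) + 5 = -4.7385

-4.7385


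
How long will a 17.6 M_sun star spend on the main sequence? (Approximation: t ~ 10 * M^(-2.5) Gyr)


t = 10 * M^(-2.5) = 10 * 17.6^(-2.5) = 0.0077

0.0077 Gyr


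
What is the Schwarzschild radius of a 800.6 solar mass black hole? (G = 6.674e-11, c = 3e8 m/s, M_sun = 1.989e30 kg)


M = 800.6 * 1.989e30 kg = 1.5923934e+33 kg. rs = 2GM/c^2 = 2 * 6.674e-11 * 1.5923934e+33 / (3e8)^2 = 2.362e+06

2.362e+06 m


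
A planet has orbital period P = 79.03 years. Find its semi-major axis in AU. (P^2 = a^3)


a = P^(2/3) = 79.03^(2/3) = 18.416

18.416 AU


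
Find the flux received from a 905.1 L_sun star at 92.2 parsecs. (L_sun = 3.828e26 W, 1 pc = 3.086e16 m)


F = L / (4*pi*d^2) = 3.465e+29 / (4*pi*(2.845e+18)^2) = 3.406e-09

3.406e-09 W/m^2


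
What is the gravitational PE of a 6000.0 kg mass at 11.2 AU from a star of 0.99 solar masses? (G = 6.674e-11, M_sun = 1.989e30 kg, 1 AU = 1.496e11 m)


M = 0.99 * 1.989e30 kg = 1.96911e+30 kg; r = 11.2 AU * 1.496e11 m/AU = 1.67552e+12 m. U = -GM*m/r = -(6.674e-11 * 1.96911e+30 * 6000.0) / 1.67552e+12 = -4.706e+11

-4.706e+11 J


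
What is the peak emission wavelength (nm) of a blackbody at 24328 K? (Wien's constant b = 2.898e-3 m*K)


lam_max = b / T = 2.898e-3 / 24328 = 1.191e-07 m = 119.122 nm

119.122 nm


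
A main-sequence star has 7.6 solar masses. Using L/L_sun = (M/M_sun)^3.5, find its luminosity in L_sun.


L/L_sun = (M/M_sun)^3.5 = 7.6^3.5 = 1210.1733

1210.1733 L_sun


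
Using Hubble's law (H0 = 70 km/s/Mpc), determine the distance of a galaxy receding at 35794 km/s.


d = v / H0 = 35794 / 70 = 511.3429

511.3429 Mpc


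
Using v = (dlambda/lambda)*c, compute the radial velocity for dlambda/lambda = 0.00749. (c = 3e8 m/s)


v = (dlambda/lambda) * c = 0.00749 * 3e8 = 2.247e+06

2.247e+06 m/s


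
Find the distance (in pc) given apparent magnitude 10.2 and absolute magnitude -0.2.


d = 10^((m - M + 5)/5) = 10^((10.2 - -0.2 + 5)/5) = 1202.2644

1202.2644 pc


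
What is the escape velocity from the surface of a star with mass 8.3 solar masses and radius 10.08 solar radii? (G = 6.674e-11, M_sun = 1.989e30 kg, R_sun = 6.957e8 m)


M = 8.3 * 1.989e30 kg = 1.65087e+31 kg; R = 10.08 * 6.957e8 m = 7.012656e+09 m. v_esc = sqrt(2GM/R) = sqrt(2 * 6.674e-11 * 1.65087e+31 / 7.012656e+09) = 560561.5031

560561.5031 m/s


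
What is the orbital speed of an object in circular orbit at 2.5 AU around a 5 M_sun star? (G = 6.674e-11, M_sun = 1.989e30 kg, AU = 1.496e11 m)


v = sqrt(GM/r) = sqrt(6.674e-11 * 9.945e+30 / 3.740e+11) = 42126.9186

42126.9186 m/s


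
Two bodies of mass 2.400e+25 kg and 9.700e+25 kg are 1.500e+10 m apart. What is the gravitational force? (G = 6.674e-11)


F = G*m1*m2/r^2 = 6.674e-11 * 2.400e+25 * 9.700e+25 / (1.500e+10)^2 = 6.674e-11 * 2.328e+51 / 2.250e+20 = 6.905e+20

6.905e+20 N


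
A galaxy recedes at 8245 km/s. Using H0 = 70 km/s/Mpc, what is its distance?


d = v / H0 = 8245 / 70 = 117.7857

117.7857 Mpc


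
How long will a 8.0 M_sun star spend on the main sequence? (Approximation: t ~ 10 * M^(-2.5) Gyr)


t = 10 * M^(-2.5) = 10 * 8.0^(-2.5) = 0.0552

0.0552 Gyr


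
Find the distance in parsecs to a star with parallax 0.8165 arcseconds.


d = 1/p = 1/0.8165 = 1.2247

1.2247 pc


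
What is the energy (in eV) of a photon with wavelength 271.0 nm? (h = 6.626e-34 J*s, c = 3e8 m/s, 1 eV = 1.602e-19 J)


E = hc/lambda = 6.626e-34 * 3e8 / 2.710e-07 = 7.335e-19 J = 4.5787 eV

4.5787 eV


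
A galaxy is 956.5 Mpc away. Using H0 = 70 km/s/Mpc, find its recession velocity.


v = H0 * d = 70 * 956.5 = 66955.0

66955.0 km/s


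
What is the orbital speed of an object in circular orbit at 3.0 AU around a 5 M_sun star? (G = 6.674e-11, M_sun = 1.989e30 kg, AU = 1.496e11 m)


v = sqrt(GM/r) = sqrt(6.674e-11 * 9.945e+30 / 4.488e+11) = 38456.4393

38456.4393 m/s


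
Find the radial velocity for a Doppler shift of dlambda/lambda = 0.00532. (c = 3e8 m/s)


v = (dlambda/lambda) * c = 0.00532 * 3e8 = 1.596e+06

1.596e+06 m/s


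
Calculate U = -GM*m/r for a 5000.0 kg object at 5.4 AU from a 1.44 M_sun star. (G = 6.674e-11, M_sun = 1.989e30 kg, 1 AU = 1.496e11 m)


M = 1.44 * 1.989e30 kg = 2.86416e+30 kg; r = 5.4 AU * 1.496e11 m/AU = 8.0784e+11 m. U = -GM*m/r = -(6.674e-11 * 2.86416e+30 * 5000.0) / 8.0784e+11 = -1.183e+12

-1.183e+12 J


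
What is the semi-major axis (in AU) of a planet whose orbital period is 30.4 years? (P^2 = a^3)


a = P^(2/3) = 30.4^(2/3) = 9.7405

9.7405 AU


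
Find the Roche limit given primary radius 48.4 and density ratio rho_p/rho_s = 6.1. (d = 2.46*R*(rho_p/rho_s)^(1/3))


d_Roche = 2.46 * 48.4 * 6.1^(1/3) = 217.549

217.549


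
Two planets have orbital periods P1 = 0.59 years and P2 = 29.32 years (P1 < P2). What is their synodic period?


1/P_syn = |1/P1 - 1/P2| = |1/0.59 - 1/29.32| => P_syn = 0.6021

0.6021 years


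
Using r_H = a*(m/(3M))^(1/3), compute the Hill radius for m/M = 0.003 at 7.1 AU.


r_H = a * (m/3M)^(1/3) = 7.1 * (0.003/3)^(1/3) = 0.71

0.71 AU


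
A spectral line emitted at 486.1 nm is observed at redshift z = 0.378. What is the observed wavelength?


lam_obs = lam_emit * (1 + z) = 486.1 * (1 + 0.378) = 669.8458

669.8458 nm


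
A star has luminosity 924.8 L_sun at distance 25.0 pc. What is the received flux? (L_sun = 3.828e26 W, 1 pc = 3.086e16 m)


F = L / (4*pi*d^2) = 3.540e+29 / (4*pi*(7.715e+17)^2) = 4.733e-08

4.733e-08 W/m^2


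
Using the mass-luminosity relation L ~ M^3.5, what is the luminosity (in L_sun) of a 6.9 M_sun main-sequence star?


L/L_sun = (M/M_sun)^3.5 = 6.9^3.5 = 862.9225

862.9225 L_sun


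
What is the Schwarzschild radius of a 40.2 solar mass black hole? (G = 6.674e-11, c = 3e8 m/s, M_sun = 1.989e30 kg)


M = 40.2 * 1.989e30 kg = 7.99578e+31 kg. rs = 2GM/c^2 = 2 * 6.674e-11 * 7.99578e+31 / (3e8)^2 = 118586.3016

118586.3016 m


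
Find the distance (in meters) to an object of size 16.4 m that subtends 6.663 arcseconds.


D = size / theta_rad, theta_rad = 6.663 * pi/(180*3600) = 3.230e-05, D = 507690.6532

507690.6532 m


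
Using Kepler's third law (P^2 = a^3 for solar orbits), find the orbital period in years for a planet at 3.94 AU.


P = a^(3/2) = 3.94^1.5 = 7.8207

7.8207 years


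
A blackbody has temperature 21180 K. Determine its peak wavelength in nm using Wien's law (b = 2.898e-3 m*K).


lam_max = b / T = 2.898e-3 / 21180 = 1.368e-07 m = 136.8272 nm

136.8272 nm


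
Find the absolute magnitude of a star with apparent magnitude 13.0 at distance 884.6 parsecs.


M = m - 5*log10(d) + 5 = 13.0 - 5*log10(884.6) + 5 = 3.2663

3.2663


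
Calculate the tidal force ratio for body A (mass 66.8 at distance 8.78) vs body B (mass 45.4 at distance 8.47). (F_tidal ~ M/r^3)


Ratio = (M1/r1^3) / (M2/r2^3) = (66.8/8.78^3) / (45.4/8.47^3) = 1.321

1.321


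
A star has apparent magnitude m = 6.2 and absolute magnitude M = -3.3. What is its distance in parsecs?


d = 10^((m - M + 5)/5) = 10^((6.2 - -3.3 + 5)/5) = 794.3282

794.3282 pc


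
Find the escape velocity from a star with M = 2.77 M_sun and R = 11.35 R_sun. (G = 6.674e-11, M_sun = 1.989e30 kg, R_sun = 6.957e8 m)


M = 2.77 * 1.989e30 kg = 5.50953e+30 kg; R = 11.35 * 6.957e8 m = 7.896195e+09 m. v_esc = sqrt(2GM/R) = sqrt(2 * 6.674e-11 * 5.50953e+30 / 7.896195e+09) = 305180.2628

305180.2628 m/s


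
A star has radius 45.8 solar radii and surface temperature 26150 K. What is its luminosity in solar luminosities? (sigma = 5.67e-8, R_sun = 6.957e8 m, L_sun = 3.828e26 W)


R = 45.8 * 6.957e8 m = 3.186306e+10 m. L = 4*pi*R^2*sigma*T^4 = 4*pi*(3.186306e+10)^2 * 5.67e-8 * 26150^4 = 3.382631263e+32 W. L/L_sun = 3.382631263e+32 / 3.828e26 = 883654.98

883654.98 L_sun


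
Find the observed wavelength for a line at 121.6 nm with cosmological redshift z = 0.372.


lam_obs = lam_emit * (1 + z) = 121.6 * (1 + 0.372) = 166.8352

166.8352 nm


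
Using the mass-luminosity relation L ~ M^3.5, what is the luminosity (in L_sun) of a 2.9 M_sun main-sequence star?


L/L_sun = (M/M_sun)^3.5 = 2.9^3.5 = 41.533

41.533 L_sun


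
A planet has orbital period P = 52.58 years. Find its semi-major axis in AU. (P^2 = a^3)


a = P^(2/3) = 52.58^(2/3) = 14.035

14.035 AU


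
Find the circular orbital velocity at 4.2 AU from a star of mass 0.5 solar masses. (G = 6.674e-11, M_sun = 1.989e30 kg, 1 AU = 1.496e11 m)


v = sqrt(GM/r) = sqrt(6.674e-11 * 9.945e+29 / 6.283e+11) = 10277.9157

10277.9157 m/s


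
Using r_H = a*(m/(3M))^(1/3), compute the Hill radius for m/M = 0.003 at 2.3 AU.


r_H = a * (m/3M)^(1/3) = 2.3 * (0.003/3)^(1/3) = 0.23

0.23 AU


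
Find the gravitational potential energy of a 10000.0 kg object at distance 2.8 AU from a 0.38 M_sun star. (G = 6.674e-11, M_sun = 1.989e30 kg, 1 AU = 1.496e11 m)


M = 0.38 * 1.989e30 kg = 7.5582e+29 kg; r = 2.8 AU * 1.496e11 m/AU = 4.1888e+11 m. U = -GM*m/r = -(6.674e-11 * 7.5582e+29 * 10000.0) / 4.1888e+11 = -1.204e+12

-1.204e+12 J


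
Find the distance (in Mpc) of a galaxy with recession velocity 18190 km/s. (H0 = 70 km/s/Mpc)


d = v / H0 = 18190 / 70 = 259.8571

259.8571 Mpc


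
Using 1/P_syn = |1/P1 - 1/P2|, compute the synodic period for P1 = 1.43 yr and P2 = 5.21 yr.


1/P_syn = |1/P1 - 1/P2| = |1/1.43 - 1/5.21| => P_syn = 1.971

1.971 years


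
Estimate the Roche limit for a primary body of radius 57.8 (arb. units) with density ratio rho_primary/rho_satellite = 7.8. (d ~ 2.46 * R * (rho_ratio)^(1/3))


d_Roche = 2.46 * 57.8 * 7.8^(1/3) = 281.9862

281.9862


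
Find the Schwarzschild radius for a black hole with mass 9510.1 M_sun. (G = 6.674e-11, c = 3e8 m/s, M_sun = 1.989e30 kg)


M = 9510.1 * 1.989e30 kg = 1.89155889e+34 kg. rs = 2GM/c^2 = 2 * 6.674e-11 * 1.89155889e+34 / (3e8)^2 = 2.805e+07

2.805e+07 m
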